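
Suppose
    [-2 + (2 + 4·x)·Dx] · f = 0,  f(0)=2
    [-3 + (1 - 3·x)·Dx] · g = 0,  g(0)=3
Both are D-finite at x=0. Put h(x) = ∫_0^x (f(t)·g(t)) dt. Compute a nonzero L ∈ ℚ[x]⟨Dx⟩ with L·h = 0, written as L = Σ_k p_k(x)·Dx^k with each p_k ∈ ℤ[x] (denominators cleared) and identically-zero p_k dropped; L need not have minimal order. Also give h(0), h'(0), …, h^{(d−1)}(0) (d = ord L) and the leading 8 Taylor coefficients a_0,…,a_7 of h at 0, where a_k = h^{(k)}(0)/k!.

f: a_k = 2, 2, -1, 1, -5/4, 7/4, -21/8, 33/8, …
g: a_k = 3, 9, 27, 81, 243, 729, 2187, 6561, …
Product ⇒ symmetric product L₀, ord ≤ 1.
h=∫h₀ ⇒ L = L₀·Dx.
L = (4 + 3·x)·Dx + (-1 + x + 6·x^2)·Dx^2  (order 2).
h: a_k = 0, 6, 12, 23, 105/2, 501/4, 314, 45153/56, …
ICs: h(0) = 0, h′(0) = 6.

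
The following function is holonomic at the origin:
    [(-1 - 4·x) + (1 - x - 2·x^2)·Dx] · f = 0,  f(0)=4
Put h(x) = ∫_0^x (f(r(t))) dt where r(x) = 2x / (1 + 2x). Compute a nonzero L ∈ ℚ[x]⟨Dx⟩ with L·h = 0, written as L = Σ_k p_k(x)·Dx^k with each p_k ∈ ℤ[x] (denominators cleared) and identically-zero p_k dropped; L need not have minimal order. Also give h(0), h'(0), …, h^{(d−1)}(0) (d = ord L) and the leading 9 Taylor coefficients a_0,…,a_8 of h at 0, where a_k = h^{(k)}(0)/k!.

L = (2 + 20·x)·Dx + (-1 - 4·x + 4·x^2 + 16·x^3)·Dx^2  (order 2).
h: a_k = 0, 4, 4, 32/3, 0, 256/5, -256/3, 3072/7, -1280, …
ICs: h(0) = 0, h′(0) = 4.

f: a_k = 4, 4, 12, 20, 44, 84, 172, 340, 684, …
h₀=f(r): pull back L_f along r ⇒ L₀.
Integrate: L := L₀·Dx.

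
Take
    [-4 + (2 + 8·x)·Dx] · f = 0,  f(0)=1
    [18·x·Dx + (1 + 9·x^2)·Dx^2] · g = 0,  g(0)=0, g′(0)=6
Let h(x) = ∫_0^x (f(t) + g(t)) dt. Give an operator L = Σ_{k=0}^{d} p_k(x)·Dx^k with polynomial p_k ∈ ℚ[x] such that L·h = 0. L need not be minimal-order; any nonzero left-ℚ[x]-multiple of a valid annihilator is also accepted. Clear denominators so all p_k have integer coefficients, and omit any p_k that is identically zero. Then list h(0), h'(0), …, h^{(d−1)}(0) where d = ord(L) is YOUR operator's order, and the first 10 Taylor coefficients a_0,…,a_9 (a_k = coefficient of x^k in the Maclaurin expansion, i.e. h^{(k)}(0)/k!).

f: a_k = 1, 2, -2, 4, -10, 28, -84, 264, -858, 2860, …
g: a_k = 0, 6, 0, -18, 0, 486/5, 0, -4374/7, 0, 4374, …
L₀ := lclm(L_f,L_g); ord L₀ ≤ 1+2.
Integrate: L := L₀·Dx.
L = (-18 - 180·x + 486·x^2 + 972·x^3)·Dx^2 + (-15 - 72·x - 9·x^2 + 1944·x^3 + 3402·x^4)·Dx^3 + (-1 + 5·x + 54·x^2 + 153·x^3 + 567·x^4 + 972·x^5)·Dx^4  (order 4).
h: a_k = 0, 1, 4, -2/3, -7/2, -2, 313/15, -12, -1263/28, -286/3, …
ICs: h(0) = 0, h′(0) = 1, h′′(0) = 8, h′′′(0) = -4.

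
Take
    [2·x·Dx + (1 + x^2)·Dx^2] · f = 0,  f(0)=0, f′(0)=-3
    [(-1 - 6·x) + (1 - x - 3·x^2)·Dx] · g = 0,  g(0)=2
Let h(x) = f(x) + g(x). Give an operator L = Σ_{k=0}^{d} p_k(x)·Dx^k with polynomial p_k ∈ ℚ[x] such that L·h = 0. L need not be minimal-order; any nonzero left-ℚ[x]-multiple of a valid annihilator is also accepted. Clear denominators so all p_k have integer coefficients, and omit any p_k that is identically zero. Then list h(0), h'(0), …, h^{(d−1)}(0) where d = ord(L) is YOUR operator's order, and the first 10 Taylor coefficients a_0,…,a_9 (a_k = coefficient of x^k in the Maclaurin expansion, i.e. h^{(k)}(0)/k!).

f: a_k = 0, -3, 0, 1, 0, -3/5, 0, 3/7, 0, -1/3, …
g: a_k = 2, 2, 8, 14, 38, 80, 194, 434, 1016, 2318, …
L₀ := lclm(L_f,L_g); ord L₀ ≤ 2+1.
L = (8 - 32·x - 300·x^2 - 504·x^3 - 1134·x^4 - 162·x^6)·Dx + (-22 - 148·x - 184·x^2 - 576·x^3 - 441·x^4 - 918·x^5 - 27·x^6 - 162·x^7)·Dx^2 + (4 + 6·x + 18·x^2 - 60·x^3 - 85·x^4 - 75·x^5 - 126·x^6 - 9·x^7 - 27·x^8)·Dx^3  (order 3).
h: a_k = 2, -1, 8, 15, 38, 397/5, 194, 3041/7, 1016, 6953/3, …
ICs: h(0) = 2, h′(0) = -1, h′′(0) = 16.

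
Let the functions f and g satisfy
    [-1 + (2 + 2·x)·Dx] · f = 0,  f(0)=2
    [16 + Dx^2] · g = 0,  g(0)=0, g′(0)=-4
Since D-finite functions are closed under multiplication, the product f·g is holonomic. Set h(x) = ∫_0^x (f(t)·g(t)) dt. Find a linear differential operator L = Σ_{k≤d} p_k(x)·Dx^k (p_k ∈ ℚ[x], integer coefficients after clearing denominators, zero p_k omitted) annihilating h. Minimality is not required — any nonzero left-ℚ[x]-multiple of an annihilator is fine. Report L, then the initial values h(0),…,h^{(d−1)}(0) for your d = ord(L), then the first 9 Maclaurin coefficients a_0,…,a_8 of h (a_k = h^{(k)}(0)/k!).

f: a_k = 2, 1, -1/4, 1/8, -5/64, 7/128, -21/512, 33/1024, -429/16384, …
g: a_k = 0, -4, 0, 32/3, 0, -128/15, 0, 1024/315, 0, …
L₀ := L_f ⊗_s L_g (sym. prod.), ord ≤ 2.
h=∫₀ˣh₀: take L = L₀·Dx.
L = (67 + 128·x + 64·x^2)·Dx + (-4 - 4·x)·Dx^2 + (4 + 8·x + 4·x^2)·Dx^3  (order 3).
h: a_k = 0, 0, -4, -4/3, 67/12, 61/30, -4661/1440, -1187/1120, 64235/64512, …
ICs: h(0) = 0, h′(0) = 0, h′′(0) = -8.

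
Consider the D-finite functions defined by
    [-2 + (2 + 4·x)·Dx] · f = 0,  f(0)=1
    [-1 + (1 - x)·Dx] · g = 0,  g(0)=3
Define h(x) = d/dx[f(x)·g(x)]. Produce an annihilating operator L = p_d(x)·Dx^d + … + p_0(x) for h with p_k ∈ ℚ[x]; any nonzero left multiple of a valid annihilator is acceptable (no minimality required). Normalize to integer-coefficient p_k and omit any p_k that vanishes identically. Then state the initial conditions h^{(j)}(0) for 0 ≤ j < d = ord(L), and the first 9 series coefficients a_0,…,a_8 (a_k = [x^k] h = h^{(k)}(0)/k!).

f: a_k = 1, 1, -1/2, 1/2, -5/8, 7/8, -21/16, 33/16, -429/128, …
g: a_k = 3, 3, 3, 3, 3, 3, 3, 3, 3, …
Sym-product of L_f,L_g gives L₀ (≤ ord 1).
Differentiate: ansatz ord ≤ ord L₀ ⇒ L.
L = (3 + 12·x + 3·x^2) + (-2 - 3·x + 3·x^2 + 2·x^3)·Dx  (order 1).
h: a_k = 6, 9, 18, 33/2, 135/4, 135/8, 63, -135/16, 9045/64, …
ICs: h(0) = 6.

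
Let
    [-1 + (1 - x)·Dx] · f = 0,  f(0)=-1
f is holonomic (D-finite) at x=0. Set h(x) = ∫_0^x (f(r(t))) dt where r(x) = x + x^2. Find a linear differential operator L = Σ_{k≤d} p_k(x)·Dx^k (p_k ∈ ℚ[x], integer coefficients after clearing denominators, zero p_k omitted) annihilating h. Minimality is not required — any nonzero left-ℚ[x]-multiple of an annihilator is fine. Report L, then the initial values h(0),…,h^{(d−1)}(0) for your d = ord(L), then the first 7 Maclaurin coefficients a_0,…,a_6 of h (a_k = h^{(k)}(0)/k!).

L = (1 + 2·x)·Dx + (-1 + x + x^2)·Dx^2  (order 2).
h: a_k = 0, -1, -1/2, -2/3, -3/4, -1, -4/3, …
ICs: h(0) = 0, h′(0) = -1.

f: a_k = -1, -1, -1, -1, -1, -1, -1, …
L₀ from L_f via x↦r, Dx↦r'^{-1}Dx.
∫: right-multiply L₀ by Dx.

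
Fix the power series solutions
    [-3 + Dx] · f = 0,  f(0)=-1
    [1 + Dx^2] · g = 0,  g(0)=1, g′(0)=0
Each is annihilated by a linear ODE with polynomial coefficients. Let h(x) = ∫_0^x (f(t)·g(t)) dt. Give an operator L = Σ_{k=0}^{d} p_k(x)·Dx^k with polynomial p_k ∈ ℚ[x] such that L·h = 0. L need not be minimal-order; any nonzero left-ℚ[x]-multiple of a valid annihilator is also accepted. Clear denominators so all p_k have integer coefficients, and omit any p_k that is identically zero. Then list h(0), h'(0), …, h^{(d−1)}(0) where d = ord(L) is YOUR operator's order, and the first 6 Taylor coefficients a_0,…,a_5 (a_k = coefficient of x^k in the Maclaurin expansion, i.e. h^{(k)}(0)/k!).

L = 10·Dx - 6·Dx^2 + Dx^3  (order 3).
h: a_k = 0, -1, -3/2, -4/3, -3/4, -7/30, …
ICs: h(0) = 0, h′(0) = -1, h′′(0) = -3.

f: a_k = -1, -3, -9/2, -9/2, -27/8, -81/40, …
g: a_k = 1, 0, -1/2, 0, 1/24, 0, …
Product ⇒ symmetric product L₀, ord ≤ 2.
Integrate: L := L₀·Dx.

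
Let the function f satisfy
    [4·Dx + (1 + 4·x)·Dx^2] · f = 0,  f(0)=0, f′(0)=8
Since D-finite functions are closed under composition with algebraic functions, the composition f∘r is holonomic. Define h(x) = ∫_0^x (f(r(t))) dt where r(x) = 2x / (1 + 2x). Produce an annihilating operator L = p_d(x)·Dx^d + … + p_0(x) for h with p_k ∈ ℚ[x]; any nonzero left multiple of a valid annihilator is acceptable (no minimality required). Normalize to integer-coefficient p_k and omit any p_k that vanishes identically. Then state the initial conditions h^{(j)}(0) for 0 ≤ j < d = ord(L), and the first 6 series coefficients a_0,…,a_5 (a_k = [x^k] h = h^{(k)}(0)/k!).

f: a_k = 0, 8, -16, 128/3, -128, 2048/5, …
h₀=f(r): pull back L_f along r ⇒ L₀.
∫: right-multiply L₀ by Dx.
L = (12 + 40·x)·Dx^2 + (1 + 12·x + 20·x^2)·Dx^3  (order 3).
h: a_k = 0, 0, 8, -32, 496/3, -4992/5, …
ICs: h(0) = 0, h′(0) = 0, h′′(0) = 16.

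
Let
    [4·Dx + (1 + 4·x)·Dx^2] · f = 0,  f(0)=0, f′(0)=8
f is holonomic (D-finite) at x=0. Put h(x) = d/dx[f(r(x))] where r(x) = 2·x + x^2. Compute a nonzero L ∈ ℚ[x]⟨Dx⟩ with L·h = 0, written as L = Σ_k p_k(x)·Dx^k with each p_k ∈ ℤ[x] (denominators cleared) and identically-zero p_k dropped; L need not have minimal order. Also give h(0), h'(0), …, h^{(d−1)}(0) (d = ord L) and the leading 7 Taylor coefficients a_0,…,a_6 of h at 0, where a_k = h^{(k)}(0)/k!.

f: a_k = 0, 8, -16, 128/3, -128, 2048/5, -4096/3, …
Change of var in L_f (x↦r) gives L₀.
Differentiate: ansatz ord ≤ ord L₀ ⇒ L.
L = (7 + 8·x + 4·x^2) + (1 + 9·x + 12·x^2 + 4·x^3)·Dx  (order 1).
h: a_k = 16, -112, 832, -6208, 46336, -345856, 2581504, …
ICs: h(0) = 16.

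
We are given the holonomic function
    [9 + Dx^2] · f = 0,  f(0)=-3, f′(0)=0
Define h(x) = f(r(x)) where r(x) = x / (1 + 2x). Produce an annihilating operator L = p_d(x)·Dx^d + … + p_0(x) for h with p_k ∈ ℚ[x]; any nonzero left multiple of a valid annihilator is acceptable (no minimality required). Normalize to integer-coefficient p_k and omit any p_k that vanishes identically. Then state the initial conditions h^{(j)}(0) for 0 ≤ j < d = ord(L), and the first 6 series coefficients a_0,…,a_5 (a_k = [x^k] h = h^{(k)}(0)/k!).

L = 9 + (4 + 24·x + 48·x^2 + 32·x^3)·Dx + (1 + 8·x + 24·x^2 + 32·x^3 + 16·x^4)·Dx^2  (order 2).
h: a_k = -3, 0, 27/2, -54, 1215/8, -351, …
ICs: h(0) = -3, h′(0) = 0.

f: a_k = -3, 0, 27/2, 0, -81/8, 0, …
L₀ from L_f via x↦r, Dx↦r'^{-1}Dx.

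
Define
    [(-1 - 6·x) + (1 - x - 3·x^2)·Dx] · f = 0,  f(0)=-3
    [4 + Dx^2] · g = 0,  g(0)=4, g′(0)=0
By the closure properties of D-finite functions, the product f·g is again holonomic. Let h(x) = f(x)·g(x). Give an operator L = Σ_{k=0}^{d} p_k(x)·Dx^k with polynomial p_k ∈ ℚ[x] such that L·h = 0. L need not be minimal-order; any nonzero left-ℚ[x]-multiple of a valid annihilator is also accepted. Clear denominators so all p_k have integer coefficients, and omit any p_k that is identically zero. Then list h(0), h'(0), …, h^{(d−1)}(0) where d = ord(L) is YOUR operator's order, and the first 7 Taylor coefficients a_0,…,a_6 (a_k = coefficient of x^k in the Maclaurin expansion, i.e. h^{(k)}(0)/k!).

f: a_k = -3, -3, -12, -21, -57, -120, -291, …
g: a_k = 4, 0, -8, 0, 8/3, 0, -16/45, …
L₀ := L_f ⊗_s L_g (sym. prod.), ord ≤ 2.
L = (2 + 4·x + 12·x^2) + (2 + 12·x)·Dx + (-1 + x + 3·x^2)·Dx^2  (order 2).
h: a_k = -12, -12, -24, -60, -140, -320, -11084/15, …
ICs: h(0) = -12, h′(0) = -12.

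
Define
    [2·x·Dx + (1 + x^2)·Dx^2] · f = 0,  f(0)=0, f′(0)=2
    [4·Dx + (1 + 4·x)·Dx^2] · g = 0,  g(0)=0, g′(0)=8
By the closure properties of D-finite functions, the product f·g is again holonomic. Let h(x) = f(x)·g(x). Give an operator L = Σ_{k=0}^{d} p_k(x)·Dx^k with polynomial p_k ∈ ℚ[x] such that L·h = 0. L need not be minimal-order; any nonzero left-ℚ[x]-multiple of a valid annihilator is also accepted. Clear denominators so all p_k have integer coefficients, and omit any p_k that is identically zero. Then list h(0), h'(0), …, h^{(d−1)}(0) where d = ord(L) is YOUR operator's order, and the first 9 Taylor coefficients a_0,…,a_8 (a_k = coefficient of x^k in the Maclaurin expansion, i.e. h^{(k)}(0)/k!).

L = (144 + 896·x + 560·x^2 + 2304·x^3 + 1920·x^4 + 3328·x^5 + 256·x^7)·Dx + (132 + 304·x + 2252·x^2 + 4144·x^3 + 8896·x^4 + 5952·x^5 + 8960·x^6 + 192·x^7 + 896·x^8)·Dx^2 + (72 + 376·x + 912·x^2 + 2808·x^3 + 3720·x^4 + 6288·x^5 + 3072·x^6 + 4368·x^7 + 192·x^8 + 512·x^9)·Dx^3 + (5 + 48·x + 178·x^2 + 416·x^3 + 729·x^4 + 720·x^5 + 1008·x^6 + 384·x^7 + 516·x^8 + 32·x^9 + 64·x^10)·Dx^4  (order 4).
h: a_k = 0, 0, 16, -32, 80, -736/3, 35728/45, -39776/15, 9104, …
ICs: h(0) = 0, h′(0) = 0, h′′(0) = 32, h′′′(0) = -192.

f: a_k = 0, 2, 0, -2/3, 0, 2/5, 0, -2/7, 0, …
g: a_k = 0, 8, -16, 128/3, -128, 2048/5, -4096/3, 32768/7, -16384, …
f·g: L₀ = L_f ⊗_s L_g, ord ≤ 2·2.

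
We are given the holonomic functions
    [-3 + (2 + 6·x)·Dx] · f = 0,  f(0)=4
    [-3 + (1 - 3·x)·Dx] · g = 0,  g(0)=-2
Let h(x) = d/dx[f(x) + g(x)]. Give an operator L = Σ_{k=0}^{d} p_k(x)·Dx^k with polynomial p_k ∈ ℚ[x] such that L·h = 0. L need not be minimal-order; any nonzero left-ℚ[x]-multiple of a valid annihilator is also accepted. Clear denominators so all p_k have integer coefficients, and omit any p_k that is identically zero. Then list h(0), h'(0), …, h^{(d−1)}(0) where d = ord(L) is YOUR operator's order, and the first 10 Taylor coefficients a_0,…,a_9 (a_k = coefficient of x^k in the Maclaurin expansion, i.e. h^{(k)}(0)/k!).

f: a_k = 4, 6, -9/2, 27/4, -405/32, 1701/64, -15309/256, 72171/512, -2814669/8192, 14073345/16384, …
g: a_k = -2, -6, -18, -54, -162, -486, -1458, -4374, -13122, -39366, …
Weyl lclm of L_f,L_g ⇒ L₀ (ord ≤ 2).
h=h₀': d/dx-closure on L₀ ⇒ L.
L = (-162 - 162·x) + (-63 - 486·x - 567·x^2)·Dx + (10 + 18·x - 90·x^2 - 162·x^3)·Dx^2  (order 2).
h: a_k = 0, -45, -567/4, -5589/8, -147015/64, -1165671/128, -15171219/512, -110310093/1024, -5678092791/16384, -39416093235/32768, …
ICs: h(0) = 0, h′(0) = -45.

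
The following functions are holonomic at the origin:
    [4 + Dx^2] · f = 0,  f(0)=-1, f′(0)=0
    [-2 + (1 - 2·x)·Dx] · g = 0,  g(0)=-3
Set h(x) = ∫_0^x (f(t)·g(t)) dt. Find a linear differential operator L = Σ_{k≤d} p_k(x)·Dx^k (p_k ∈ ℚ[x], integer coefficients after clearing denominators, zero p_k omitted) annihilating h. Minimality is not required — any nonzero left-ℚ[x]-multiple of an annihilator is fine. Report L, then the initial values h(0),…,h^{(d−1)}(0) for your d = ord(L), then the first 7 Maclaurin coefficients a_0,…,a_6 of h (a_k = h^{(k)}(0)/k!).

f: a_k = -1, 0, 2, 0, -2/3, 0, 4/45, …
g: a_k = -3, -6, -12, -24, -48, -96, -192, …
f·g: L₀ = L_f ⊗_s L_g, ord ≤ 2·1.
Integrate: L := L₀·Dx.
L = (-4 + 8·x)·Dx + 4·Dx^2 + (-1 + 2·x)·Dx^3  (order 3).
h: a_k = 0, 3, 3, 2, 3, 26/5, 26/3, …
ICs: h(0) = 0, h′(0) = 3, h′′(0) = 6.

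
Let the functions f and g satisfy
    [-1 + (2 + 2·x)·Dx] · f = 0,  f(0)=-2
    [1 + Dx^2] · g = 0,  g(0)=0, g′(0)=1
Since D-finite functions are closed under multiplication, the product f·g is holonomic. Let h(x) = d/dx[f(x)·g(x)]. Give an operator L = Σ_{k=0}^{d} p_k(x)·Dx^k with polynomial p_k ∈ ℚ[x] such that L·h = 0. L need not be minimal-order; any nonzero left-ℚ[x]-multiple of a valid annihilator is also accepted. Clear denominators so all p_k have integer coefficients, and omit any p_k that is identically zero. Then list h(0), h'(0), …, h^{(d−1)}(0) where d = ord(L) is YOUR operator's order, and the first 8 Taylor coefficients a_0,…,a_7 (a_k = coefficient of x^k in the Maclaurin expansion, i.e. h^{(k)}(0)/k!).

L = (53 + 144·x + 136·x^2 + 64·x^3 + 16·x^4) + (-4 - 36·x - 48·x^2 - 16·x^3)·Dx + (28 + 88·x + 108·x^2 + 64·x^3 + 16·x^4)·Dx^2  (order 2).
h: a_k = -2, -2, 7/4, 1/6, 19/192, -81/320, 983/4608, -7727/40320, …
ICs: h(0) = -2, h′(0) = -2.

f: a_k = -2, -1, 1/4, -1/8, 5/64, -7/128, 21/512, -33/1024, …
g: a_k = 0, 1, 0, -1/6, 0, 1/120, 0, -1/5040, …
f·g: L₀ = L_f ⊗_s L_g, ord ≤ 1·2.
h=h₀': d/dx-closure on L₀ ⇒ L.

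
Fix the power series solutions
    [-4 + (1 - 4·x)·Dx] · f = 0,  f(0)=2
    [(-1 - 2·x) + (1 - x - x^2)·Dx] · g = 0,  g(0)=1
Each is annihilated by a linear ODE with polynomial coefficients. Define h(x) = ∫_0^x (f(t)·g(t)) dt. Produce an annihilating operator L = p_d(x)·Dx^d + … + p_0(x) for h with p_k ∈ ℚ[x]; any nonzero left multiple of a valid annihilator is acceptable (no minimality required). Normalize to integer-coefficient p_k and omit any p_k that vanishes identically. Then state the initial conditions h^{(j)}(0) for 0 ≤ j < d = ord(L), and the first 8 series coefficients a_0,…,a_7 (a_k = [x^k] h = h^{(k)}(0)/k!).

L = (-5 + 6·x + 12·x^2)·Dx + (1 - 5·x + 3·x^2 + 4·x^3)·Dx^2  (order 2).
h: a_k = 0, 2, 5, 44/3, 91/2, 738/5, 1484/3, 11898/7, …
ICs: h(0) = 0, h′(0) = 2.

f: a_k = 2, 8, 32, 128, 512, 2048, 8192, 32768, …
g: a_k = 1, 1, 2, 3, 5, 8, 13, 21, …
Sym-product of L_f,L_g gives L₀ (≤ ord 1).
∫: right-multiply L₀ by Dx.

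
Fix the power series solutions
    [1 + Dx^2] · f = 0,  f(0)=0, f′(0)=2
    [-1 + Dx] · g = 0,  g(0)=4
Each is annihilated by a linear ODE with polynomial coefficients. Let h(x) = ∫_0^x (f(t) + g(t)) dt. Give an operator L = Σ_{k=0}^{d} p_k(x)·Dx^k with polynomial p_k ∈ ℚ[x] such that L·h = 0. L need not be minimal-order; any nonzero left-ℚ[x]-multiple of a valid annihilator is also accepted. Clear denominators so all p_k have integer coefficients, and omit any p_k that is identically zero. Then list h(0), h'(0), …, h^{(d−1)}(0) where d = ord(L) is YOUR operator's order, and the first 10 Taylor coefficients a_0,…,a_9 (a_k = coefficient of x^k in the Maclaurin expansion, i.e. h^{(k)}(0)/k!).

f: a_k = 0, 2, 0, -1/3, 0, 1/60, 0, -1/2520, 0, 1/181440, …
g: a_k = 4, 4, 2, 2/3, 1/6, 1/30, 1/180, 1/1260, 1/10080, 1/90720, …
Sum ⇒ L₀ = lclm(L_f,L_g) in ℚ(x)⟨Dx⟩.
h=∫h₀ ⇒ L = L₀·Dx.
L = -Dx + Dx^2 - Dx^3 + Dx^4  (order 4).
h: a_k = 0, 4, 3, 2/3, 1/12, 1/30, 1/120, 1/1260, 1/20160, 1/90720, …
ICs: h(0) = 0, h′(0) = 4, h′′(0) = 6, h′′′(0) = 4.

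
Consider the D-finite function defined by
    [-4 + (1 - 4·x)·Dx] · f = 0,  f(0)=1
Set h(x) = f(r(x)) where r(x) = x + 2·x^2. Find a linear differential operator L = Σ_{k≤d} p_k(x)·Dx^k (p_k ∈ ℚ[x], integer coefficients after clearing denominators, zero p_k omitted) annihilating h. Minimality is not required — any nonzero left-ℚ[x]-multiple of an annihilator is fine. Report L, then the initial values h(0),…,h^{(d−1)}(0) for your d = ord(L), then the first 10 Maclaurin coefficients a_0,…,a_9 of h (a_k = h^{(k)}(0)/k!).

L = (4 + 16·x) + (-1 + 4·x + 8·x^2)·Dx  (order 1).
h: a_k = 1, 4, 24, 128, 704, 3840, 20992, 114688, 626688, 3424256, …
ICs: h(0) = 1.

f: a_k = 1, 4, 16, 64, 256, 1024, 4096, 16384, 65536, 262144, …
Change of var in L_f (x↦r) gives L₀.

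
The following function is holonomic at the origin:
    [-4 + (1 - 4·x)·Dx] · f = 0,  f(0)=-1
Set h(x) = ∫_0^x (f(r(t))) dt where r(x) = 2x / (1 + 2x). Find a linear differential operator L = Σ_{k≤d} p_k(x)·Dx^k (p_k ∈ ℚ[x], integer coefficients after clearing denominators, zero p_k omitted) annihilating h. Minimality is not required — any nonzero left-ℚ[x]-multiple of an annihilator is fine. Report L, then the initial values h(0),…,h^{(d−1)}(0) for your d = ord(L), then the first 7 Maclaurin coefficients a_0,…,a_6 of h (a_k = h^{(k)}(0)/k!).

f: a_k = -1, -4, -16, -64, -256, -1024, -4096, …
Substitute x→r, Dx→(1/r')Dx; clear ⇒ L₀.
Integrate: L := L₀·Dx.
L = 8·Dx + (-1 + 4·x + 12·x^2)·Dx^2  (order 2).
h: a_k = 0, -1, -4, -16, -72, -1728/5, -1728, …
ICs: h(0) = 0, h′(0) = -1.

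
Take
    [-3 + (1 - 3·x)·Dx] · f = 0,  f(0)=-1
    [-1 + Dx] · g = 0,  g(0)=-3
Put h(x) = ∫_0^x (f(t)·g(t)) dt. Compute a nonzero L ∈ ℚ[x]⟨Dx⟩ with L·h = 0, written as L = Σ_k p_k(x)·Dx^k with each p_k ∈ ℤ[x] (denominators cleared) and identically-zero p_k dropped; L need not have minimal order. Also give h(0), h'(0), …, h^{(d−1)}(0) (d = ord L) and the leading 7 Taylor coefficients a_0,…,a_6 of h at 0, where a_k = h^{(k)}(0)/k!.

L = (4 - 3·x)·Dx + (-1 + 3·x)·Dx^2  (order 2).
h: a_k = 0, 3, 6, 25/2, 113/4, 2713/40, 5087/30, …
ICs: h(0) = 0, h′(0) = 3.

f: a_k = -1, -3, -9, -27, -81, -243, -729, …
g: a_k = -3, -3, -3/2, -1/2, -1/8, -1/40, -1/240, …
L₀ := L_f ⊗_s L_g (sym. prod.), ord ≤ 1.
h=∫₀ˣh₀: take L = L₀·Dx.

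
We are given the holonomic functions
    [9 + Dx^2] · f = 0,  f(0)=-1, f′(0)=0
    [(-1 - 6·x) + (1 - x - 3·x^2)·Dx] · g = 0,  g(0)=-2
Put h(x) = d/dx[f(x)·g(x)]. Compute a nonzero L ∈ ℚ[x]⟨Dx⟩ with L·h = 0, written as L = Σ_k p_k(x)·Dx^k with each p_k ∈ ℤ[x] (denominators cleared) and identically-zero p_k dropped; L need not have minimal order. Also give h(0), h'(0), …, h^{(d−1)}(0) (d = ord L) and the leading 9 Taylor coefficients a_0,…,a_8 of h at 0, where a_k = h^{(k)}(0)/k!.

f: a_k = -1, 0, 9/2, 0, -27/8, 0, 81/80, 0, -729/4480, …
g: a_k = -2, -2, -8, -14, -38, -80, -194, -434, -1016, …
f·g: L₀ = L_f ⊗_s L_g, ord ≤ 2·1.
h=h₀': d/dx-closure on L₀ ⇒ L.
L = (-15 - 54·x - 135·x^2 + 162·x^3 + 243·x^4) + (6·x + 54·x^2 + 108·x^3)·Dx + (1 - 4·x - 9·x^2 + 18·x^3 + 27·x^4)·Dx^2  (order 2).
h: a_k = 2, -2, 15, 35, 475/4, 5757/20, 33383/40, 118037/56, 12522393/2240, …
ICs: h(0) = 2, h′(0) = -2.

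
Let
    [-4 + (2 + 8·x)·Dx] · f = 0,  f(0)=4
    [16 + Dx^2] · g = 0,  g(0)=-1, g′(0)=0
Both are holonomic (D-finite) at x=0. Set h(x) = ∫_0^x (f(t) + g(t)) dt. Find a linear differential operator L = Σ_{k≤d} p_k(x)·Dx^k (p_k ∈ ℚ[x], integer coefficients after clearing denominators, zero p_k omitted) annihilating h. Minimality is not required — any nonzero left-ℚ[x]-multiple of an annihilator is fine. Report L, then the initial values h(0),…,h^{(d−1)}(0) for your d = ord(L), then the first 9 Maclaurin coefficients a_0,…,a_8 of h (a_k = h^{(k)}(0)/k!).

L = (-224 - 1024·x - 2048·x^2)·Dx + (48 + 704·x + 3072·x^2 + 4096·x^3)·Dx^2 + (-14 - 64·x - 128·x^2)·Dx^3 + (3 + 44·x + 192·x^2 + 256·x^3)·Dx^4  (order 4).
h: a_k = 0, 3, 4, 0, 4, -152/15, 56/3, -14864/315, 132, …
ICs: h(0) = 0, h′(0) = 3, h′′(0) = 8, h′′′(0) = 0.

f: a_k = 4, 8, -8, 16, -40, 112, -336, 1056, -3432, …
g: a_k = -1, 0, 8, 0, -32/3, 0, 256/45, 0, -512/315, …
f+g: L₀ = lclm(L_f,L_g), ord ≤ 1+2.
h=∫₀ˣh₀: take L = L₀·Dx.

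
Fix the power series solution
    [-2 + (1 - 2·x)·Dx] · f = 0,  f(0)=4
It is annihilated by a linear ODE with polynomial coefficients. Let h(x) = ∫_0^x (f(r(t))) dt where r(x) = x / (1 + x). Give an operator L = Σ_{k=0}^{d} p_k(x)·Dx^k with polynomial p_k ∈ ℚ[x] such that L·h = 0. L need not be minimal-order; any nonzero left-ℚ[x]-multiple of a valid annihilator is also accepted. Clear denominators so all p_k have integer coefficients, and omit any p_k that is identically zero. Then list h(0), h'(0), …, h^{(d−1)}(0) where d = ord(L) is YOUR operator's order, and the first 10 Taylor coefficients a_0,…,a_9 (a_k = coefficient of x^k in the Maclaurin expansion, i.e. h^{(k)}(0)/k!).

f: a_k = 4, 8, 16, 32, 64, 128, 256, 512, 1024, 2048, …
Substitute x→r, Dx→(1/r')Dx; clear ⇒ L₀.
∫: right-multiply L₀ by Dx.
L = 2·Dx + (-1 + x^2)·Dx^2  (order 2).
h: a_k = 0, 4, 4, 8/3, 2, 8/5, 4/3, 8/7, 1, 8/9, …
ICs: h(0) = 0, h′(0) = 4.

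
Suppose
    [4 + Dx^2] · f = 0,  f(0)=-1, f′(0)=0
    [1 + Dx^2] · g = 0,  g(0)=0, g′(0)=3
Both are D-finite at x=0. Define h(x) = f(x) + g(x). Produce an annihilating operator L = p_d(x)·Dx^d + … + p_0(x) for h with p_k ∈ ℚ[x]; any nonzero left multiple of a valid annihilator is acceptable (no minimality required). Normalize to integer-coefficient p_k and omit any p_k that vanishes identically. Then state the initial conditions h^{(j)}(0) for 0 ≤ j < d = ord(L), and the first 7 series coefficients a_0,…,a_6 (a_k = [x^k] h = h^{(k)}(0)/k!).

f: a_k = -1, 0, 2, 0, -2/3, 0, 4/45, …
g: a_k = 0, 3, 0, -1/2, 0, 1/40, 0, …
L₀ := lclm(L_f,L_g); ord L₀ ≤ 2+2.
L = 4 + 5·Dx^2 + Dx^4  (order 4).
h: a_k = -1, 3, 2, -1/2, -2/3, 1/40, 4/45, …
ICs: h(0) = -1, h′(0) = 3, h′′(0) = 4, h′′′(0) = -3.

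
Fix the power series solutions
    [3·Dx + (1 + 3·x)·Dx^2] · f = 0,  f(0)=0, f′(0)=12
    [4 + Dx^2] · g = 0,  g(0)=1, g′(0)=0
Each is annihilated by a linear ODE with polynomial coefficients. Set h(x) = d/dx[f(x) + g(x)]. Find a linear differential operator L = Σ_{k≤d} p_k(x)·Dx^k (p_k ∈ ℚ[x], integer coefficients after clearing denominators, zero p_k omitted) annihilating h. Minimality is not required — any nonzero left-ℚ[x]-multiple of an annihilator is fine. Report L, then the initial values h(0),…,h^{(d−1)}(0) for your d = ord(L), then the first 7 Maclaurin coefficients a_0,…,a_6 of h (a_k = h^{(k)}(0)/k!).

f: a_k = 0, 12, -18, 36, -81, 972/5, -486, …
g: a_k = 1, 0, -2, 0, 2/3, 0, -4/45, …
Weyl lclm of L_f,L_g ⇒ L₀ (ord ≤ 4).
h=h₀': d/dx-closure on L₀ ⇒ L.
L = (348 + 144·x + 216·x^2) + (44 + 180·x + 216·x^2 + 216·x^3)·Dx + (87 + 36·x + 54·x^2)·Dx^2 + (11 + 45·x + 54·x^2 + 54·x^3)·Dx^3  (order 3).
h: a_k = 12, -40, 108, -964/3, 972, -43748/15, 8748, …
ICs: h(0) = 12, h′(0) = -40, h′′(0) = 216.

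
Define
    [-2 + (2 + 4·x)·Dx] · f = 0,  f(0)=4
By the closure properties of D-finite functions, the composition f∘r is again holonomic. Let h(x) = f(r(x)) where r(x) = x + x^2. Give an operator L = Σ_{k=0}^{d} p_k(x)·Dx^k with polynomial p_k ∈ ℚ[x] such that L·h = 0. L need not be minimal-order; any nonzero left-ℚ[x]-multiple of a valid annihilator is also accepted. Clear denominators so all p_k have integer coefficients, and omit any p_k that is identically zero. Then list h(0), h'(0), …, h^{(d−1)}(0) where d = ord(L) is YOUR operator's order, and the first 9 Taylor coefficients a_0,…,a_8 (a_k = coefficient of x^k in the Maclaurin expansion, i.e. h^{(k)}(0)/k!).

L = (-1 - 2·x) + (1 + 2·x + 2·x^2)·Dx  (order 1).
h: a_k = 4, 4, 2, -2, 3/2, -1/2, -3/4, 7/4, -61/32, …
ICs: h(0) = 4.

f: a_k = 4, 4, -2, 2, -5/2, 7/2, -21/4, 33/4, -429/32, …
Substitute x→r, Dx→(1/r')Dx; clear ⇒ L₀.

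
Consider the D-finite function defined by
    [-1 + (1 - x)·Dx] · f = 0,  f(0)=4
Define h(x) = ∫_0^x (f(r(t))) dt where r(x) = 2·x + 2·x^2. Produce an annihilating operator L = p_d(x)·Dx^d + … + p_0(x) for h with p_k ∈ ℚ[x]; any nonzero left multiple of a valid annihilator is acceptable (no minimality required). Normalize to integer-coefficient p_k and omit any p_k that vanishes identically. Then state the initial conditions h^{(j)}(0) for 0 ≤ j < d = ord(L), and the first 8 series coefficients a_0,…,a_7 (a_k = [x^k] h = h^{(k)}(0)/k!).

L = (2 + 4·x)·Dx + (-1 + 2·x + 2·x^2)·Dx^2  (order 2).
h: a_k = 0, 4, 4, 8, 16, 176/5, 80, 1312/7, …
ICs: h(0) = 0, h′(0) = 4.

f: a_k = 4, 4, 4, 4, 4, 4, 4, 4, …
Substitute x→r, Dx→(1/r')Dx; clear ⇒ L₀.
∫: right-multiply L₀ by Dx.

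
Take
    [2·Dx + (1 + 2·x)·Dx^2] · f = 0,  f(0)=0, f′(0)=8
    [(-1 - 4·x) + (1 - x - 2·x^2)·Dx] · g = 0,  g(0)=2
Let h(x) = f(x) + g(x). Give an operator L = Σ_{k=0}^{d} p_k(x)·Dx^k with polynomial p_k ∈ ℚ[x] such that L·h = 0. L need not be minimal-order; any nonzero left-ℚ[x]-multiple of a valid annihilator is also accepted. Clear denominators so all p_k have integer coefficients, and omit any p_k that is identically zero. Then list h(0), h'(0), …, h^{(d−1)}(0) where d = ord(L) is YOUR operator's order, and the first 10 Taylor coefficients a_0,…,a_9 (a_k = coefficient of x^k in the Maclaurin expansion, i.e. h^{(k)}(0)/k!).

f: a_k = 0, 8, -8, 32/3, -16, 128/5, -128/3, 512/7, -128, 2048/9, …
g: a_k = 2, 2, 6, 10, 22, 42, 86, 170, 342, 682, …
h₀=f+g: left-lcm gives L₀, ord ≤ 3.
L = (-54 - 228·x - 432·x^2 - 288·x^3 - 192·x^4)·Dx + (-11 - 124·x - 464·x^2 - 704·x^3 - 592·x^4 - 320·x^5)·Dx^2 + (4 + 19·x + 17·x^2 - 42·x^3 - 116·x^4 - 136·x^5 - 64·x^6)·Dx^3  (order 3).
h: a_k = 2, 10, -2, 62/3, 6, 338/5, 130/3, 1702/7, 214, 8186/9, …
ICs: h(0) = 2, h′(0) = 10, h′′(0) = -4.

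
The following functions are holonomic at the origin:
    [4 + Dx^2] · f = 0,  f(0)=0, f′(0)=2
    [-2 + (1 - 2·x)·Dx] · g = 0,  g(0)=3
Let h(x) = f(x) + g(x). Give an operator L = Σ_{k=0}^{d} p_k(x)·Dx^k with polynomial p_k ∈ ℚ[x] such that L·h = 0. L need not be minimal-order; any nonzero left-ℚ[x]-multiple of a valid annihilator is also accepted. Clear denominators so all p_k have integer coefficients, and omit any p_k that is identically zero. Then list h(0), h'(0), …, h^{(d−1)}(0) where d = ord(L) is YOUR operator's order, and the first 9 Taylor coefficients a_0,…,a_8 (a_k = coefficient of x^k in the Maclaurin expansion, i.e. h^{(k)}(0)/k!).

f: a_k = 0, 2, 0, -4/3, 0, 4/15, 0, -8/315, 0, …
g: a_k = 3, 6, 12, 24, 48, 96, 192, 384, 768, …
f+g: L₀ = lclm(L_f,L_g), ord ≤ 2+1.
L = (-56 + 32·x - 32·x^2) + (12 - 40·x + 48·x^2 - 32·x^3)·Dx + (-14 + 8·x - 8·x^2)·Dx^2 + (3 - 10·x + 12·x^2 - 8·x^3)·Dx^3  (order 3).
h: a_k = 3, 8, 12, 68/3, 48, 1444/15, 192, 120952/315, 768, …
ICs: h(0) = 3, h′(0) = 8, h′′(0) = 24.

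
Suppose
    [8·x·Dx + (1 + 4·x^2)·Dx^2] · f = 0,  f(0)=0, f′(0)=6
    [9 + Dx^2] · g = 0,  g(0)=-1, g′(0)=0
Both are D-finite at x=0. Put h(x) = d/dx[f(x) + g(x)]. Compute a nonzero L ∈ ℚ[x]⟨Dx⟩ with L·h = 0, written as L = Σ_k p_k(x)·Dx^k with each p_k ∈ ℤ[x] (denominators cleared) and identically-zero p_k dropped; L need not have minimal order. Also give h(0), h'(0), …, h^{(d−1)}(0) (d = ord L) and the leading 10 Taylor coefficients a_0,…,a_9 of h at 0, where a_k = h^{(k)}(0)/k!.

f: a_k = 0, 6, 0, -8, 0, 96/5, 0, -384/7, 0, 512/3, …
g: a_k = -1, 0, 9/2, 0, -27/8, 0, 81/80, 0, -729/4480, 0, …
Weyl lclm of L_f,L_g ⇒ L₀ (ord ≤ 4).
h=h₀': d/dx-closure on L₀ ⇒ L.
L = (-2808·x + 19008·x^3 + 10368·x^5) + (9 + 1548·x^2 + 7344·x^4 + 5184·x^6)·Dx + (-312·x + 2112·x^3 + 1152·x^5)·Dx^2 + (1 + 172·x^2 + 816·x^4 + 576·x^6)·Dx^3  (order 3).
h: a_k = 6, 9, -24, -27/2, 96, 243/40, -384, -729/560, 1536, 729/4480, …
ICs: h(0) = 6, h′(0) = 9, h′′(0) = -48.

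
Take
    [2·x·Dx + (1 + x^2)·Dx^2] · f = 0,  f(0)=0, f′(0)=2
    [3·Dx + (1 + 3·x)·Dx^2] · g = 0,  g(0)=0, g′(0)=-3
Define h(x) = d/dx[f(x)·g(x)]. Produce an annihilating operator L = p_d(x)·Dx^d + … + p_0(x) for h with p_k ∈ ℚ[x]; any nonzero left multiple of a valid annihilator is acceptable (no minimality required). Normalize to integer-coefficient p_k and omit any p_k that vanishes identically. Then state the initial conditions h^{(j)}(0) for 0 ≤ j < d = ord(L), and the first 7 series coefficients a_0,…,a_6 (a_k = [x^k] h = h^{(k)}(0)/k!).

L = (264 + 1260·x + 1008·x^2 + 3420·x^3 + 3240·x^4 + 4212·x^5 + 324·x^7) + (178 + 660·x + 3828·x^2 + 7308·x^3 + 12960·x^4 + 10044·x^5 + 11340·x^6 + 324·x^7 + 1134·x^8)·Dx + (132 + 608·x + 1728·x^2 + 4568·x^3 + 6456·x^4 + 8856·x^5 + 5184·x^6 + 5544·x^7 + 324·x^8 + 648·x^9)·Dx^2 + (13 + 102·x + 341·x^2 + 744·x^3 + 1138·x^4 + 1236·x^5 + 1386·x^6 + 648·x^7 + 657·x^8 + 54·x^9 + 81·x^10)·Dx^3  (order 3).
h: a_k = 0, -12, 27, -64, 375/2, -2772/5, 16191/10, …
ICs: h(0) = 0, h′(0) = -12, h′′(0) = 54.

f: a_k = 0, 2, 0, -2/3, 0, 2/5, 0, …
g: a_k = 0, -3, 9/2, -9, 81/4, -243/5, 243/2, …
f·g: L₀ = L_f ⊗_s L_g, ord ≤ 2·2.
h₀' ⇒ L via d/dx closure of L₀.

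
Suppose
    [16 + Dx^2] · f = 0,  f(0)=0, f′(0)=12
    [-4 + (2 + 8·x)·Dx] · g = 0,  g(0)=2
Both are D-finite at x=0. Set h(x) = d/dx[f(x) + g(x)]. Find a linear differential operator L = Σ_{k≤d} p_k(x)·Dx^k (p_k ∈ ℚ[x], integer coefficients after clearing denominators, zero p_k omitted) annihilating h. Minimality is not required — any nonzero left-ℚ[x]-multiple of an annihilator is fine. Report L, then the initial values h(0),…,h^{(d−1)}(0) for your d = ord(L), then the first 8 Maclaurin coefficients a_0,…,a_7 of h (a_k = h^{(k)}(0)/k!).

L = (-608 - 1024·x - 2048·x^2) + (-112 - 960·x - 3072·x^2 - 4096·x^3)·Dx + (-38 - 64·x - 128·x^2)·Dx^2 + (-7 - 60·x - 192·x^2 - 256·x^3)·Dx^3  (order 3).
h: a_k = 16, -8, -72, -80, 408, -1008, 54416/15, -13728, …
ICs: h(0) = 16, h′(0) = -8, h′′(0) = -144.

f: a_k = 0, 12, 0, -32, 0, 128/5, 0, -1024/105, …
g: a_k = 2, 4, -4, 8, -20, 56, -168, 528, …
h₀=f+g: left-lcm gives L₀, ord ≤ 3.
h₀' ⇒ L via d/dx closure of L₀.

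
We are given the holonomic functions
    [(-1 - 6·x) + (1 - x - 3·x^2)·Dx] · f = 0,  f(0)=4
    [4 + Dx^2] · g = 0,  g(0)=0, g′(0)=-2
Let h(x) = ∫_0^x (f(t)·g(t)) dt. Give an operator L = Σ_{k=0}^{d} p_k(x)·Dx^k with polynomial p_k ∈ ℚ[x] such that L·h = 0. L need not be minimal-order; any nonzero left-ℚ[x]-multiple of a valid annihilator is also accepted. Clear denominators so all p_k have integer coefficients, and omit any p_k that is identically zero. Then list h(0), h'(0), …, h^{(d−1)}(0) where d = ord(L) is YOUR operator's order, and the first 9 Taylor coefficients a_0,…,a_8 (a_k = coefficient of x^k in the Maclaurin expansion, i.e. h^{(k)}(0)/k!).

f: a_k = 4, 4, 16, 28, 76, 160, 388, 868, 2032, …
g: a_k = 0, -2, 0, 4/3, 0, -4/15, 0, 8/315, 0, …
L₀ := L_f ⊗_s L_g (sym. prod.), ord ≤ 2.
∫: right-multiply L₀ by Dx.
L = (2 + 4·x + 12·x^2)·Dx + (2 + 12·x)·Dx^2 + (-1 + x + 3·x^2)·Dx^3  (order 3).
h: a_k = 0, 0, -4, -8/3, -20/3, -152/15, -988/45, -608/15, -26729/315, …
ICs: h(0) = 0, h′(0) = 0, h′′(0) = -8.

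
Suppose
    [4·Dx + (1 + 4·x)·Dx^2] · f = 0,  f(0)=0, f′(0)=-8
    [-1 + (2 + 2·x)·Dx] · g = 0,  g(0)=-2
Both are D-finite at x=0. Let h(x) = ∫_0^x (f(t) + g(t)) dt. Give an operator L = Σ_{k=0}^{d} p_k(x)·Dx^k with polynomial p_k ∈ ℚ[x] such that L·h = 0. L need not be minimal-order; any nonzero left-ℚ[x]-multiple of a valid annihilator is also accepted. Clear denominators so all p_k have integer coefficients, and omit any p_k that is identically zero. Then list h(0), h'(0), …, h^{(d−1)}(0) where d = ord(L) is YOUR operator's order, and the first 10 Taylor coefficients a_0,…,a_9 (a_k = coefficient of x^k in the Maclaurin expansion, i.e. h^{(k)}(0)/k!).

f: a_k = 0, -8, 16, -128/3, 128, -2048/5, 4096/3, -32768/7, 16384, -524288/9, …
g: a_k = -2, -1, 1/4, -1/8, 5/64, -7/128, 21/512, -33/1024, 429/16384, -715/32768, …
L₀ := lclm(L_f,L_g); ord L₀ ≤ 2+1.
Integrate: L := L₀·Dx.
L = (52 + 16·x)·Dx^2 + (125 + 232·x + 80·x^2)·Dx^3 + (14 + 78·x + 96·x^2 + 32·x^3)·Dx^4  (order 4).
h: a_k = 0, -2, -9/2, 65/12, -1027/96, 8197/320, -87393/1280, 2097215/10752, -33554663/57344, 268435885/147456, …
ICs: h(0) = 0, h′(0) = -2, h′′(0) = -9, h′′′(0) = 65/2.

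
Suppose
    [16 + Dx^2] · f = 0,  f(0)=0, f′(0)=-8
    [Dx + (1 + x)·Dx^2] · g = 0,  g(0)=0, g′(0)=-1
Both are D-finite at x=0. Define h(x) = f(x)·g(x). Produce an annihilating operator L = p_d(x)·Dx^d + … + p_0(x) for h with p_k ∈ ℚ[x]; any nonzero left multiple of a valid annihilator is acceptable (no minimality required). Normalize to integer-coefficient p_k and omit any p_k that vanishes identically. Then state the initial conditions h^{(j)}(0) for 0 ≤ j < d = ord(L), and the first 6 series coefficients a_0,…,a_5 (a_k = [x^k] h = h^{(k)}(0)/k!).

L = (15072 + 62976·x + 97024·x^2 + 65536·x^3 + 16384·x^4) + (1984 + 6080·x + 6144·x^2 + 2048·x^3)·Dx + (1950 + 8000·x + 12192·x^2 + 8192·x^3 + 2048·x^4)·Dx^2 + (124 + 380·x + 384·x^2 + 128·x^3)·Dx^3 + (63 + 254·x + 383·x^2 + 256·x^3 + 64·x^4)·Dx^4  (order 4).
h: a_k = 0, 0, 8, -4, -56/3, 26/3, …
ICs: h(0) = 0, h′(0) = 0, h′′(0) = 16, h′′′(0) = -24.

f: a_k = 0, -8, 0, 64/3, 0, -256/15, …
g: a_k = 0, -1, 1/2, -1/3, 1/4, -1/5, …
Product ⇒ symmetric product L₀, ord ≤ 4.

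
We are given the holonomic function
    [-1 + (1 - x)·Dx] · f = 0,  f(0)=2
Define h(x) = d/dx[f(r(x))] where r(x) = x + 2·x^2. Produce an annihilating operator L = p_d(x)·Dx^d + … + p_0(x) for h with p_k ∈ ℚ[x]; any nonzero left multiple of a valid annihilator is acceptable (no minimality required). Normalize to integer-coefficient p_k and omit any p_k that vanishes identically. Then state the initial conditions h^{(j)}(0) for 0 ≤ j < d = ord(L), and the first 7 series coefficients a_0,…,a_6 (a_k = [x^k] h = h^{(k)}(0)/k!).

L = (6 + 12·x + 24·x^2) + (-1 - 3·x + 6·x^2 + 8·x^3)·Dx  (order 1).
h: a_k = 2, 12, 30, 88, 210, 516, 1190, …
ICs: h(0) = 2.

f: a_k = 2, 2, 2, 2, 2, 2, 2, …
Substitute x→r, Dx→(1/r')Dx; clear ⇒ L₀.
h=h₀': d/dx-closure on L₀ ⇒ L.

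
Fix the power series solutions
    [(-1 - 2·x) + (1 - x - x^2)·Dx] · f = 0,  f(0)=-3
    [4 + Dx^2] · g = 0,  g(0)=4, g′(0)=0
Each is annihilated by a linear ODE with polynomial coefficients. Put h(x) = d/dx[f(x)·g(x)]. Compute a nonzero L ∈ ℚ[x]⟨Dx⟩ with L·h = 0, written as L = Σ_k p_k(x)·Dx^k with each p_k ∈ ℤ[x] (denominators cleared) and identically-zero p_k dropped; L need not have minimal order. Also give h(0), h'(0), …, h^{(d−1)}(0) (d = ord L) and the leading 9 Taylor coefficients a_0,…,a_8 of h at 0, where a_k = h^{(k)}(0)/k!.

L = (-6 - 16·x - 8·x^2 + 16·x^3 + 8·x^4) + (-1 + 2·x + 12·x^2 + 8·x^3)·Dx + (1 - 3·x - x^2 + 4·x^3 + 2·x^4)·Dx^2  (order 2).
h: a_k = -12, 0, -36, -80, -160, -1528/5, -8708/15, -37504/35, -68316/35, …
ICs: h(0) = -12, h′(0) = 0.

f: a_k = -3, -3, -6, -9, -15, -24, -39, -63, -102, …
g: a_k = 4, 0, -8, 0, 8/3, 0, -16/45, 0, 8/315, …
Sym-product of L_f,L_g gives L₀ (≤ ord 2).
h=h₀': d/dx-closure on L₀ ⇒ L.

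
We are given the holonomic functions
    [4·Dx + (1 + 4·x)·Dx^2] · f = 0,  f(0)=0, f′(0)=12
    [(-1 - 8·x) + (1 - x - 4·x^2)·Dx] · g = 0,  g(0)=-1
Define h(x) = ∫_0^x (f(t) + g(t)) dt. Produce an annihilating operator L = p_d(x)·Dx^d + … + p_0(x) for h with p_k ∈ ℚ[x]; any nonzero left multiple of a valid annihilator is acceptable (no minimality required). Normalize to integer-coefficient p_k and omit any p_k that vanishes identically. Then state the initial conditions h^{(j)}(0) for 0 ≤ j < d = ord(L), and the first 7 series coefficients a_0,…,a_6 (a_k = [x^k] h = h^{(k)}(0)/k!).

f: a_k = 0, 12, -24, 64, -192, 3072/5, -2048, …
g: a_k = -1, -1, -5, -9, -29, -65, -181, …
Weyl lclm of L_f,L_g ⇒ L₀ (ord ≤ 3).
∫: right-multiply L₀ by Dx.
L = (-268 - 1616·x - 5504·x^2 - 4608·x^3 - 6144·x^4)·Dx^2 + (-11 - 360·x - 3008·x^2 - 7680·x^3 - 9472·x^4 - 10240·x^5)·Dx^3 + (7 + 67·x + 154·x^2 - 136·x^3 - 928·x^4 - 2176·x^5 - 2048·x^6)·Dx^4  (order 4).
h: a_k = 0, -1, 11/2, -29/3, 55/4, -221/5, 2747/30, …
ICs: h(0) = 0, h′(0) = -1, h′′(0) = 11, h′′′(0) = -58.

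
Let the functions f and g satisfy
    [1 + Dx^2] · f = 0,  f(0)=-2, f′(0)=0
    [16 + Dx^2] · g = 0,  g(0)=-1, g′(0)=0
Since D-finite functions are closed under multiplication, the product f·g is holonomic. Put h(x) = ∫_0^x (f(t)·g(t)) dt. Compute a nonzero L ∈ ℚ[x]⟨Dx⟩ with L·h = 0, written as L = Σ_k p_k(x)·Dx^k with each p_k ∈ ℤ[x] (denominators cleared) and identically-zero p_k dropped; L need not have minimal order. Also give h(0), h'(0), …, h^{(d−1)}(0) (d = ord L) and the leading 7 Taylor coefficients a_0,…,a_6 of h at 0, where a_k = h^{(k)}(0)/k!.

L = 225·Dx + 34·Dx^3 + Dx^5  (order 5).
h: a_k = 0, 2, 0, -17/3, 0, 353/60, 0, …
ICs: h(0) = 0, h′(0) = 2, h′′(0) = 0, h′′′(0) = -34, h′′′′(0) = 0.

f: a_k = -2, 0, 1, 0, -1/12, 0, 1/360, …
g: a_k = -1, 0, 8, 0, -32/3, 0, 256/45, …
f·g: L₀ = L_f ⊗_s L_g, ord ≤ 2·2.
Integrate: L := L₀·Dx.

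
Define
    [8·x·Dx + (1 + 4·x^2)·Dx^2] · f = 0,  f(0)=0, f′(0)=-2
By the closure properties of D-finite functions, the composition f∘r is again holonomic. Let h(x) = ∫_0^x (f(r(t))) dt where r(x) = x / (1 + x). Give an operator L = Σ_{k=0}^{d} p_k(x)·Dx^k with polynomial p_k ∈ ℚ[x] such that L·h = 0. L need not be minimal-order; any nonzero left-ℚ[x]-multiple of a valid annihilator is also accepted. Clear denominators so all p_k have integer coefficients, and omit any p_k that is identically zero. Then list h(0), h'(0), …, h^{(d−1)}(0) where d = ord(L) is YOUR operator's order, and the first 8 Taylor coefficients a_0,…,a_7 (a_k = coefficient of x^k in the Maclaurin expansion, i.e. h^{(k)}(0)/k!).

f: a_k = 0, -2, 0, 8/3, 0, -32/5, 0, 128/7, …
f∘r: x↦r, Dx↦Dx/r' in L_f ⇒ L₀.
Integrate: L := L₀·Dx.
L = (2 + 10·x)·Dx^2 + (1 + 2·x + 5·x^2)·Dx^3  (order 3).
h: a_k = 0, 0, -1, 2/3, 1/6, -6/5, 19/15, 22/21, …
ICs: h(0) = 0, h′(0) = 0, h′′(0) = -2.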